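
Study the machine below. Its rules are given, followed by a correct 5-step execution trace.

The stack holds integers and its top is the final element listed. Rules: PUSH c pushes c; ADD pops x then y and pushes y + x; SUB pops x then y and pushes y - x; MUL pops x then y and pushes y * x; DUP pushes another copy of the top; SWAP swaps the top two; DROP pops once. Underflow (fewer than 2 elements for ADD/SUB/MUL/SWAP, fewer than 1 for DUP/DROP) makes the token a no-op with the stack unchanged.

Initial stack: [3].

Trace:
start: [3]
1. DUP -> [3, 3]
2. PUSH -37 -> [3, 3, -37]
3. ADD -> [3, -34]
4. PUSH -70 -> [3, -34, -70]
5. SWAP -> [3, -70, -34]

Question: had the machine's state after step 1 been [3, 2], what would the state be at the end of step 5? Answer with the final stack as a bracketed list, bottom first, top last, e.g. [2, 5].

state after step 1 := [3, 2]
2. PUSH -37 -> [3, 2, -37]
3. ADD -> [3, -35]
4. PUSH -70 -> [3, -35, -70]
5. SWAP -> [3, -70, -35]

[3, -70, -35]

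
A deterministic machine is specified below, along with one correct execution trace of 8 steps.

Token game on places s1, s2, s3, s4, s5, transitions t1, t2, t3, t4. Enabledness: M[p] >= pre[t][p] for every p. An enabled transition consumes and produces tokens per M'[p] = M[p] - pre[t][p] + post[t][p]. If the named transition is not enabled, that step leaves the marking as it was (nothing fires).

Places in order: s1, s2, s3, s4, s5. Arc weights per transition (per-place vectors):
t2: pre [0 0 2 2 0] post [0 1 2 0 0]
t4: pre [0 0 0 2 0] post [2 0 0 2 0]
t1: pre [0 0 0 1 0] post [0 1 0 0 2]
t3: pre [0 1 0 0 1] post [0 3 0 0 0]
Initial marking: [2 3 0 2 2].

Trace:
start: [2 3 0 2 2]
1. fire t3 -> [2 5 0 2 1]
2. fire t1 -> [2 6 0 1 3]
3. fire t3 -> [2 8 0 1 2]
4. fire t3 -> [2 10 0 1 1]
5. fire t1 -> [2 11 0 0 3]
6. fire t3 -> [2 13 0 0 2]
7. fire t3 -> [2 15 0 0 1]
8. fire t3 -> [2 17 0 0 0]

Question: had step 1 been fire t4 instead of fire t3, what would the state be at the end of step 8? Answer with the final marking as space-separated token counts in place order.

(re-executing from step 1 with the substitution; state before step 1: [2 3 0 2 2])
1. fire t4 -> [4 3 0 2 2]
2. fire t1 -> [4 4 0 1 4]
3. fire t3 -> [4 6 0 1 3]
4. fire t3 -> [4 8 0 1 2]
5. fire t1 -> [4 9 0 0 4]
6. fire t3 -> [4 11 0 0 3]
7. fire t3 -> [4 13 0 0 2]
8. fire t3 -> [4 15 0 0 1]

4 15 0 0 1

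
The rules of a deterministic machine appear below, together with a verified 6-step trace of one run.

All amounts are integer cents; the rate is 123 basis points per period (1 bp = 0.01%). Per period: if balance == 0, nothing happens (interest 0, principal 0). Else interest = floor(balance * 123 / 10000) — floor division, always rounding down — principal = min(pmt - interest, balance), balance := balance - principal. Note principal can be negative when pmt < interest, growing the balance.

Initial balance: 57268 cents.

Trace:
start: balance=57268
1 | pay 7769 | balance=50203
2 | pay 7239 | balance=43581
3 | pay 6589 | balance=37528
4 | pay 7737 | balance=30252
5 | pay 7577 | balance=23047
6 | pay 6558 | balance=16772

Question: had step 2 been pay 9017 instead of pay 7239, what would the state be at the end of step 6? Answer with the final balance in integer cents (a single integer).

14904

(re-executing from step 2 with the substitution; state before step 2: balance=50203)
2 | pay 9017 | balance=41803
3 | pay 6589 | balance=35728
4 | pay 7737 | balance=28430
5 | pay 7577 | balance=21202
6 | pay 6558 | balance=14904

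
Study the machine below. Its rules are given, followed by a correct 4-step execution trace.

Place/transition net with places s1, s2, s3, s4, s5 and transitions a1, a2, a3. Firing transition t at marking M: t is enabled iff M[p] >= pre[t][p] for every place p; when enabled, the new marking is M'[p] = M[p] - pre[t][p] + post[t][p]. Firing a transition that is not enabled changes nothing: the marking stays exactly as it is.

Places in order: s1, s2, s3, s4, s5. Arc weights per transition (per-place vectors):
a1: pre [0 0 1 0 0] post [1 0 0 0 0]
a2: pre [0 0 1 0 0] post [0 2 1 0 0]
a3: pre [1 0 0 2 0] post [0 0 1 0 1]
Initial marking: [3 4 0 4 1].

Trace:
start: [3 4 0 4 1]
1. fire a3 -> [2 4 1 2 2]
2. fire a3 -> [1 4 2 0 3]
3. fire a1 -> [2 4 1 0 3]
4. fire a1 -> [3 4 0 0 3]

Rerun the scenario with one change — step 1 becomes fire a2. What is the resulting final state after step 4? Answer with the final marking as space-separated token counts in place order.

(re-executing from step 1 with the substitution; state before step 1: [3 4 0 4 1])
1. fire a2 -> [3 4 0 4 1]
2. fire a3 -> [2 4 1 2 2]
3. fire a1 -> [3 4 0 2 2]
4. fire a1 -> [3 4 0 2 2]

3 4 0 2 2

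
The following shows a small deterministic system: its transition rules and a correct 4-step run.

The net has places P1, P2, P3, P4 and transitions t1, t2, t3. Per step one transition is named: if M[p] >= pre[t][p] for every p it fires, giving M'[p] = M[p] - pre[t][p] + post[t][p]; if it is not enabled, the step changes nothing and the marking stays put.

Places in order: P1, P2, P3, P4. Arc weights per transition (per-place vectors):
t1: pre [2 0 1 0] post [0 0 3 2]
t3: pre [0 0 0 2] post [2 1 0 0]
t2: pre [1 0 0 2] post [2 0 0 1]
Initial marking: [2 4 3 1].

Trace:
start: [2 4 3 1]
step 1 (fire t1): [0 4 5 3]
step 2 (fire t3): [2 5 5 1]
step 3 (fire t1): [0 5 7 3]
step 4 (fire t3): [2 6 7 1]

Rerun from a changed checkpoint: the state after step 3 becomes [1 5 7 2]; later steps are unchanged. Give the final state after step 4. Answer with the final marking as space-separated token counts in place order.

state after step 3 := [1 5 7 2]
step 4 (fire t3): [3 6 7 0]

3 6 7 0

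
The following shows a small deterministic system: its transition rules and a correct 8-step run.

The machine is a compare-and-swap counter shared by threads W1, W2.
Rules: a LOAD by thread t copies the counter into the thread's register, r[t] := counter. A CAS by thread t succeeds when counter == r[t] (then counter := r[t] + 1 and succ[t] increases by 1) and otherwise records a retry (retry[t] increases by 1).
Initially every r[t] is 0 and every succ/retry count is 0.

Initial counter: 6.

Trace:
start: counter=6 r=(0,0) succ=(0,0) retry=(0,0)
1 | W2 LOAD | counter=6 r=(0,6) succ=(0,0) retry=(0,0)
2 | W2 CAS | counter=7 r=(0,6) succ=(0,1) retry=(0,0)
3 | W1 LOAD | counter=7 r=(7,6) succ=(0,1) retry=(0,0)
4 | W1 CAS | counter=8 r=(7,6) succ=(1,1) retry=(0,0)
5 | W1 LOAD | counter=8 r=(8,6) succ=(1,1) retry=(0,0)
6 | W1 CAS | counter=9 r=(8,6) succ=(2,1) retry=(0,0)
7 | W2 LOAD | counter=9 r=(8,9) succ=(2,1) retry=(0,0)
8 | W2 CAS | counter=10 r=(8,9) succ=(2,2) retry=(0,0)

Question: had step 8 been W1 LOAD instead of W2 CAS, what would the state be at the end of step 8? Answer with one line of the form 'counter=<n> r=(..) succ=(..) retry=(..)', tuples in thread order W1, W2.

(re-executing from step 8 with the substitution; state before step 8: counter=9 r=(8,9) succ=(2,1) retry=(0,0))
8 | W1 LOAD | counter=9 r=(9,9) succ=(2,1) retry=(0,0)

counter=9 r=(9,9) succ=(2,1) retry=(0,0)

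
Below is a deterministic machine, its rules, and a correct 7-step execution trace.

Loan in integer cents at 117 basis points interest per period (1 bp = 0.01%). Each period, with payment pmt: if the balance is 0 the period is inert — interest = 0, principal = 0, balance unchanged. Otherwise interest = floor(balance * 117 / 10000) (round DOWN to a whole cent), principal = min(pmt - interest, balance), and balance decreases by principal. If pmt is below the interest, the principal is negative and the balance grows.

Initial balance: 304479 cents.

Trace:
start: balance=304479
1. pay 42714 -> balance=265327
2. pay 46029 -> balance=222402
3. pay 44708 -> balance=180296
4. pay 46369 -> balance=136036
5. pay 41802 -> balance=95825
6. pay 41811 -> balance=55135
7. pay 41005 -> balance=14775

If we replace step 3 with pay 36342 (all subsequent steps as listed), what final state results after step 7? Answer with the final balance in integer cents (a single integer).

(re-executing from step 3 with the substitution; state before step 3: balance=222402)
3. pay 36342 -> balance=188662
4. pay 46369 -> balance=144500
5. pay 41802 -> balance=104388
6. pay 41811 -> balance=63798
7. pay 41005 -> balance=23539

23539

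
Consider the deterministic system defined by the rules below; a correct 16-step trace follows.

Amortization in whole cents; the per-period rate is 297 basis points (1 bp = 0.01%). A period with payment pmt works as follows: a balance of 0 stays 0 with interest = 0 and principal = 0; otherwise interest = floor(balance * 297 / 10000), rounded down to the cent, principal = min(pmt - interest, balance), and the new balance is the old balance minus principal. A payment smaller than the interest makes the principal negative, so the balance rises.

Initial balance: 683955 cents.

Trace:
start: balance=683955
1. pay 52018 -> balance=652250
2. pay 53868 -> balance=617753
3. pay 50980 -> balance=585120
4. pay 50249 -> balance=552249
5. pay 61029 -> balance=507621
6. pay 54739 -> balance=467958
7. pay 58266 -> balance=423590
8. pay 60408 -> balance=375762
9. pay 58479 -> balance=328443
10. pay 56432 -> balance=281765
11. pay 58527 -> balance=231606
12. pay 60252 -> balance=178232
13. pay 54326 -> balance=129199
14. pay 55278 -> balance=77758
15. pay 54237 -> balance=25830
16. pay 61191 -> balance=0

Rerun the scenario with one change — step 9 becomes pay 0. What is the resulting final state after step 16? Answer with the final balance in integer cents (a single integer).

(re-executing from step 9 with the substitution; state before step 9: balance=375762)
9. pay 0 -> balance=386922
10. pay 56432 -> balance=341981
11. pay 58527 -> balance=293610
12. pay 60252 -> balance=242078
13. pay 54326 -> balance=194941
14. pay 55278 -> balance=145452
15. pay 54237 -> balance=95534
16. pay 61191 -> balance=37180

37180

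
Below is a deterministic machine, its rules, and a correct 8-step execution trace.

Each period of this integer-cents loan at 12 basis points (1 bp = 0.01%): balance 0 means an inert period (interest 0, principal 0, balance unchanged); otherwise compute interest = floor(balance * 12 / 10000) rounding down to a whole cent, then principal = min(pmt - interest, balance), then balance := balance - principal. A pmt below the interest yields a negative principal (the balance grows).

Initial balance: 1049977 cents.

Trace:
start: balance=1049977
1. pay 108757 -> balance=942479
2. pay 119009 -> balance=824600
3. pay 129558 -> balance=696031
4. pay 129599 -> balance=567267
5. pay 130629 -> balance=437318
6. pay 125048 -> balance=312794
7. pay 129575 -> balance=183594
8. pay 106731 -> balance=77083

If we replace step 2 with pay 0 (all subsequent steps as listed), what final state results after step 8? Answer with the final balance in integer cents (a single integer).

196951

(re-executing from step 2 with the substitution; state before step 2: balance=942479)
2. pay 0 -> balance=943609
3. pay 129558 -> balance=815183
4. pay 129599 -> balance=686562
5. pay 130629 -> balance=556756
6. pay 125048 -> balance=432376
7. pay 129575 -> balance=303319
8. pay 106731 -> balance=196951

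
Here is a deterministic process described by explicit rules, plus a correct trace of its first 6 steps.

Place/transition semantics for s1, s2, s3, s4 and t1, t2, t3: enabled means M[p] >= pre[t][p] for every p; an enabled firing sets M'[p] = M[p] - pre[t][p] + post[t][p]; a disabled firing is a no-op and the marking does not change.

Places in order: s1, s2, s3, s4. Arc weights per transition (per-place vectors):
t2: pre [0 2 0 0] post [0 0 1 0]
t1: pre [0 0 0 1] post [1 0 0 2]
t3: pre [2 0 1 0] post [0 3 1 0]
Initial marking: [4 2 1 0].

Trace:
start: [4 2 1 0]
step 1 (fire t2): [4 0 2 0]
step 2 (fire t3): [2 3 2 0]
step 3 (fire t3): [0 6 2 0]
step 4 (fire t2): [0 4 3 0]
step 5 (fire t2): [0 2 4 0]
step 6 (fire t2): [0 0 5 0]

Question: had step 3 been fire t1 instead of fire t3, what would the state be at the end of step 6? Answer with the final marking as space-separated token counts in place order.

(re-executing from step 3 with the substitution; state before step 3: [2 3 2 0])
step 3 (fire t1): [2 3 2 0]
step 4 (fire t2): [2 1 3 0]
step 5 (fire t2): [2 1 3 0]
step 6 (fire t2): [2 1 3 0]

2 1 3 0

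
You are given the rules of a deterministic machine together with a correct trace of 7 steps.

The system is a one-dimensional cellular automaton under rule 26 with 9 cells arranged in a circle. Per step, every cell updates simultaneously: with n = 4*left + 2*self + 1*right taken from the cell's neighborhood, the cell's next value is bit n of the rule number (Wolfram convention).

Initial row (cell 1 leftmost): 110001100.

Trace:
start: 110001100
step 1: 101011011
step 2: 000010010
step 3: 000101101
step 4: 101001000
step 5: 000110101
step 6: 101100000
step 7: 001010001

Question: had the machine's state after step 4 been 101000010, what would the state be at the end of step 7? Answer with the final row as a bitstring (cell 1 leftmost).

010010001

state after step 4 := 101000010
step 5: 000100100
step 6: 001011010
step 7: 010010001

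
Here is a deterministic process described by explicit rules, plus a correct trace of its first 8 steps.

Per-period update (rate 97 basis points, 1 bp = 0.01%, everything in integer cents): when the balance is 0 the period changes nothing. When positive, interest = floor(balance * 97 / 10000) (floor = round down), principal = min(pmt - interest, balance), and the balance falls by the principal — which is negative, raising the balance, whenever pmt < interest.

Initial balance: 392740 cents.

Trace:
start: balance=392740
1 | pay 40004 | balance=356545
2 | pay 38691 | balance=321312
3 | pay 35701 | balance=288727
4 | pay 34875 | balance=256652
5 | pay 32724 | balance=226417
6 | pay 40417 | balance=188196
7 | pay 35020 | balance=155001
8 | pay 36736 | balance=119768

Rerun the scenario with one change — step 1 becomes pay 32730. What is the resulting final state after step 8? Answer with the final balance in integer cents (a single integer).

127551

(re-executing from step 1 with the substitution; state before step 1: balance=392740)
1 | pay 32730 | balance=363819
2 | pay 38691 | balance=328657
3 | pay 35701 | balance=296143
4 | pay 34875 | balance=264140
5 | pay 32724 | balance=233978
6 | pay 40417 | balance=195830
7 | pay 35020 | balance=162709
8 | pay 36736 | balance=127551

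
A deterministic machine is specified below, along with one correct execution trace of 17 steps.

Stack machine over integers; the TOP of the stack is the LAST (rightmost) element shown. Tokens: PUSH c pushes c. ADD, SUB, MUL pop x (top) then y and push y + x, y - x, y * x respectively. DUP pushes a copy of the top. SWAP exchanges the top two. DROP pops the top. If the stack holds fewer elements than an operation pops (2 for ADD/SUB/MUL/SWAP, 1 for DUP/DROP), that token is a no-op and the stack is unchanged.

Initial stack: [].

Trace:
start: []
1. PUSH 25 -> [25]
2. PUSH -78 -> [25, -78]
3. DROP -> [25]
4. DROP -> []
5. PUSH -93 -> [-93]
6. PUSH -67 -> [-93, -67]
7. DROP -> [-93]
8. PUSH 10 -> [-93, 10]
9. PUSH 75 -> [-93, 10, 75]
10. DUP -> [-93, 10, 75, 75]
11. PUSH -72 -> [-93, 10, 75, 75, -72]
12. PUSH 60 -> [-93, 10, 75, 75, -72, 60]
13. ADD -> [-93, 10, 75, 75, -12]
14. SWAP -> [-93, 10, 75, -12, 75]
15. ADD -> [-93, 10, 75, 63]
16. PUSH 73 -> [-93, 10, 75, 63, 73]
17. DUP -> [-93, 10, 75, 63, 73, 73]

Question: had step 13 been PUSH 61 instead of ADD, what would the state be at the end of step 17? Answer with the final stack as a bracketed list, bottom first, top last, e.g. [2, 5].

(re-executing from step 13 with the substitution; state before step 13: [-93, 10, 75, 75, -72, 60])
13. PUSH 61 -> [-93, 10, 75, 75, -72, 60, 61]
14. SWAP -> [-93, 10, 75, 75, -72, 61, 60]
15. ADD -> [-93, 10, 75, 75, -72, 121]
16. PUSH 73 -> [-93, 10, 75, 75, -72, 121, 73]
17. DUP -> [-93, 10, 75, 75, -72, 121, 73, 73]

[-93, 10, 75, 75, -72, 121, 73, 73]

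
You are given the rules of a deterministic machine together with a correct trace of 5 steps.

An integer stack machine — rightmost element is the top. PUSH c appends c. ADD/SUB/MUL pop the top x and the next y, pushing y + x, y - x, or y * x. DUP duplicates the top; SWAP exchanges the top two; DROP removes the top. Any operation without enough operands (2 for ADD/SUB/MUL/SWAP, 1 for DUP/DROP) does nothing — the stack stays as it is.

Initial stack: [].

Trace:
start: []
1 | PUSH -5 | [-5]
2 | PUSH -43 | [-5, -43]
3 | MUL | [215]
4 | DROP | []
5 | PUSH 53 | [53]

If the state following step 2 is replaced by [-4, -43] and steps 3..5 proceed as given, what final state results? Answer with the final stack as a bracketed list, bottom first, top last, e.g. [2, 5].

[53]

state after step 2 := [-4, -43]
3 | MUL | [172]
4 | DROP | []
5 | PUSH 53 | [53]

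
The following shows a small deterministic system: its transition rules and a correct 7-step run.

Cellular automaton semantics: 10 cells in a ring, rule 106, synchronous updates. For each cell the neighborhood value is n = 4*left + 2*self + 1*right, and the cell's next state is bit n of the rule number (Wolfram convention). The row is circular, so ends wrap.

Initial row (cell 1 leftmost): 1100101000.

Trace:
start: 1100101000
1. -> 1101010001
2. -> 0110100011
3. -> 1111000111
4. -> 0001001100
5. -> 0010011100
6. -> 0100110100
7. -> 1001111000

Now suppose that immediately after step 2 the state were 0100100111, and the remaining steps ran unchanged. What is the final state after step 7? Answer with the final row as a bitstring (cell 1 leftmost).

0111010011

state after step 2 := 0100100111
3. -> 1001001101
4. -> 1010011111
5. -> 1100110000
6. -> 1101110001
7. -> 0111010011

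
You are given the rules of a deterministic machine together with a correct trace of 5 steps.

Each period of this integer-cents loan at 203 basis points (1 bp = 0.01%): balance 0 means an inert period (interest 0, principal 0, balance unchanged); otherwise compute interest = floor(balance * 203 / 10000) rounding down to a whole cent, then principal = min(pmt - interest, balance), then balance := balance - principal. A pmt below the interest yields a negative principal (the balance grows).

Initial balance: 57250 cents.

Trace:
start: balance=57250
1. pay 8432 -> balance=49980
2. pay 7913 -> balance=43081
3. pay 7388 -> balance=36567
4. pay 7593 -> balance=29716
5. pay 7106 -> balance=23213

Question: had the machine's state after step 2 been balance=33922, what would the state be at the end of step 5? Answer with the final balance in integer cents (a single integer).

13484

state after step 2 := balance=33922
3. pay 7388 -> balance=27222
4. pay 7593 -> balance=20181
5. pay 7106 -> balance=13484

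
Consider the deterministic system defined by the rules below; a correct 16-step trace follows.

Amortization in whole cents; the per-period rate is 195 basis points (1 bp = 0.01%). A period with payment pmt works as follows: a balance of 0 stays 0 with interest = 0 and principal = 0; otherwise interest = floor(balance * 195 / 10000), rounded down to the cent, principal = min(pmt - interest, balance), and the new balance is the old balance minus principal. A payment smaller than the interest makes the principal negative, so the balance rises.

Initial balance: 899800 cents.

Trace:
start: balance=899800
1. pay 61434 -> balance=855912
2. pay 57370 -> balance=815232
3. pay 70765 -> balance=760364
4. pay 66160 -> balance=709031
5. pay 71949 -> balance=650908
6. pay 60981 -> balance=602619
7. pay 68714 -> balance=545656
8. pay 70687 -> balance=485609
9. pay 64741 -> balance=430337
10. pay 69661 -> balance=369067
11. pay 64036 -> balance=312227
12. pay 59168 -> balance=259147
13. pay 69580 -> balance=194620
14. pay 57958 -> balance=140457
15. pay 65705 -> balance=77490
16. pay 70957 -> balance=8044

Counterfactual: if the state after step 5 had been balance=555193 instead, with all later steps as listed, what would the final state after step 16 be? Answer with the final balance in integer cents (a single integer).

0

state after step 5 := balance=555193
6. pay 60981 -> balance=505038
7. pay 68714 -> balance=446172
8. pay 70687 -> balance=384185
9. pay 64741 -> balance=326935
10. pay 69661 -> balance=263649
11. pay 64036 -> balance=204754
12. pay 59168 -> balance=149578
13. pay 69580 -> balance=82914
14. pay 57958 -> balance=26572
15. pay 65705 -> balance=0
16. pay 70957 -> balance=0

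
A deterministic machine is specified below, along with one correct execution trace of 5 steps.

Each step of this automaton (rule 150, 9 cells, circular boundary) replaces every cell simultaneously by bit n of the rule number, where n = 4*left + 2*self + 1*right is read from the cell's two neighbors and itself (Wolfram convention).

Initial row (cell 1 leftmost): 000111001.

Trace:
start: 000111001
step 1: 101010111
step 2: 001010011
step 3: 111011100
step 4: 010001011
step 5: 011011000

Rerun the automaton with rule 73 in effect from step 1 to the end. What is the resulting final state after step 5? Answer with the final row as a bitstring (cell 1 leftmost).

000100011

(re-executing steps 1..5 under rule 73; state before step 1: 000111001)
step 1: 010101000
step 2: 000000011
step 3: 011111011
step 4: 010001011
step 5: 000100011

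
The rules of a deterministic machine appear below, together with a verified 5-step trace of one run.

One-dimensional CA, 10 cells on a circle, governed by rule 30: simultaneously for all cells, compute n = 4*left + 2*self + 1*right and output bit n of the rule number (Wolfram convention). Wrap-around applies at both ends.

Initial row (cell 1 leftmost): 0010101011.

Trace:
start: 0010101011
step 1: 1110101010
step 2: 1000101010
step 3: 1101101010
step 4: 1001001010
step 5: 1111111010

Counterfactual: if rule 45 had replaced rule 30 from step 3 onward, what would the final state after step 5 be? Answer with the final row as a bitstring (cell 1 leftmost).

(re-executing steps 3..5 under rule 45; state before step 3: 1000101010)
step 3: 1010111111
step 4: 0111100000
step 5: 0100001111

0100001111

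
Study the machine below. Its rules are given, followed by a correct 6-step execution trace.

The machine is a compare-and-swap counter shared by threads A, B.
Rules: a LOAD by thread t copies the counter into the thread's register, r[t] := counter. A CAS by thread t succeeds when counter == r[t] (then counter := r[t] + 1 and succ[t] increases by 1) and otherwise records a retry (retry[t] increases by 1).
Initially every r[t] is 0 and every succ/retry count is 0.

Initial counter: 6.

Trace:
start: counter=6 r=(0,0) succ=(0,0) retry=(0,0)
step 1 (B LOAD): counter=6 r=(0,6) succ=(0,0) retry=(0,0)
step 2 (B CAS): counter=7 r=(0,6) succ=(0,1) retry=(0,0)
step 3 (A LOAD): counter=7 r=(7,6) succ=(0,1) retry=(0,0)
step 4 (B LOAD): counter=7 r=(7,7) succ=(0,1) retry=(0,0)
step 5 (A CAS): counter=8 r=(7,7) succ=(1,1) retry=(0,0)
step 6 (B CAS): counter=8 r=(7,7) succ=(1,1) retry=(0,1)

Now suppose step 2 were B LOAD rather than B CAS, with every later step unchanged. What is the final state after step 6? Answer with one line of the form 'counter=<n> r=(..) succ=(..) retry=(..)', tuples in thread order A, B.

(re-executing from step 2 with the substitution; state before step 2: counter=6 r=(0,6) succ=(0,0) retry=(0,0))
step 2 (B LOAD): counter=6 r=(0,6) succ=(0,0) retry=(0,0)
step 3 (A LOAD): counter=6 r=(6,6) succ=(0,0) retry=(0,0)
step 4 (B LOAD): counter=6 r=(6,6) succ=(0,0) retry=(0,0)
step 5 (A CAS): counter=7 r=(6,6) succ=(1,0) retry=(0,0)
step 6 (B CAS): counter=7 r=(6,6) succ=(1,0) retry=(0,1)

counter=7 r=(6,6) succ=(1,0) retry=(0,1)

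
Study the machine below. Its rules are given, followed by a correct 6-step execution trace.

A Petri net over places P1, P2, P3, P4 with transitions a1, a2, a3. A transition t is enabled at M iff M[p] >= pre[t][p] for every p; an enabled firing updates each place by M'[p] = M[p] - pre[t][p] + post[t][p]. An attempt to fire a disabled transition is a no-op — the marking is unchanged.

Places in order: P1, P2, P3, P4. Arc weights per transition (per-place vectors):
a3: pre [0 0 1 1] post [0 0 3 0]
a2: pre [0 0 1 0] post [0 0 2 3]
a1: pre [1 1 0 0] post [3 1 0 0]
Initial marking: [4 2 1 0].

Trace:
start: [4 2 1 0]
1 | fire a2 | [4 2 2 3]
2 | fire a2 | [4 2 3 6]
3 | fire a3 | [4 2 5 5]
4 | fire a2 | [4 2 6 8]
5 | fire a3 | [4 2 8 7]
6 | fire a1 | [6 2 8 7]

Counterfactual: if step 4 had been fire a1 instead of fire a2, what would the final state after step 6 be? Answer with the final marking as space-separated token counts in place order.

(re-executing from step 4 with the substitution; state before step 4: [4 2 5 5])
4 | fire a1 | [6 2 5 5]
5 | fire a3 | [6 2 7 4]
6 | fire a1 | [8 2 7 4]

8 2 7 4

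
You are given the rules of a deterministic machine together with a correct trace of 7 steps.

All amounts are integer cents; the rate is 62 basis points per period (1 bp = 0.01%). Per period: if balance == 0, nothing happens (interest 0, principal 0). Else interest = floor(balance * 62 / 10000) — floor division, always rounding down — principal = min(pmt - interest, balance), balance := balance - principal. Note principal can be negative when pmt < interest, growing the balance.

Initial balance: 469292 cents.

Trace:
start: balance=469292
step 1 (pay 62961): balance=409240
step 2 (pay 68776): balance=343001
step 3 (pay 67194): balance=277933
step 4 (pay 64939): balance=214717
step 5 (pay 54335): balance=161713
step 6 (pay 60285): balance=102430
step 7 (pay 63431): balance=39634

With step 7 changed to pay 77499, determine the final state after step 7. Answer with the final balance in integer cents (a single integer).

25566

(re-executing from step 7 with the substitution; state before step 7: balance=102430)
step 7 (pay 77499): balance=25566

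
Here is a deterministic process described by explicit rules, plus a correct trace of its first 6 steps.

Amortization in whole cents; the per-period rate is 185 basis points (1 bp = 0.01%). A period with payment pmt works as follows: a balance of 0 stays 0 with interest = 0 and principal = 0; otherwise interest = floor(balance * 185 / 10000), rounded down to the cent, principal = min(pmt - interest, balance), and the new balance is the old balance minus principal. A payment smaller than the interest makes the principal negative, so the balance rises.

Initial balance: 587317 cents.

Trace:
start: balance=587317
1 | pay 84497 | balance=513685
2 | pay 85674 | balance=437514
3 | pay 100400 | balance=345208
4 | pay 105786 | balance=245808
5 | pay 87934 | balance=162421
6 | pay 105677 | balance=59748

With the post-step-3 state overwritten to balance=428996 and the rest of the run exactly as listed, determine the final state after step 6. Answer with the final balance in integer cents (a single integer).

148273

state after step 3 := balance=428996
4 | pay 105786 | balance=331146
5 | pay 87934 | balance=249338
6 | pay 105677 | balance=148273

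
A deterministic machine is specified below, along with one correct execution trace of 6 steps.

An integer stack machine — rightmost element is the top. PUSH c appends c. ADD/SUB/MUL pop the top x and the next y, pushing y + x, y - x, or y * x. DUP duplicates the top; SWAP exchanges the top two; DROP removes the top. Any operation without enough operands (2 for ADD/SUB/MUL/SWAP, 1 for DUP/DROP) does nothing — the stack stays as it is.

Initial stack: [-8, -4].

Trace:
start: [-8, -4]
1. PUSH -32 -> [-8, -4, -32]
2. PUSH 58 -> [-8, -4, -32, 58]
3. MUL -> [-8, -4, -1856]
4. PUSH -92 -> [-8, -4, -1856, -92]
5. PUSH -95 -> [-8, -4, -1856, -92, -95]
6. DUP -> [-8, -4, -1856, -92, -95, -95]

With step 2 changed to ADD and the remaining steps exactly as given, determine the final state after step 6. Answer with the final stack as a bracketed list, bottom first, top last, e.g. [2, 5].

[288, -92, -95, -95]

(re-executing from step 2 with the substitution; state before step 2: [-8, -4, -32])
2. ADD -> [-8, -36]
3. MUL -> [288]
4. PUSH -92 -> [288, -92]
5. PUSH -95 -> [288, -92, -95]
6. DUP -> [288, -92, -95, -95]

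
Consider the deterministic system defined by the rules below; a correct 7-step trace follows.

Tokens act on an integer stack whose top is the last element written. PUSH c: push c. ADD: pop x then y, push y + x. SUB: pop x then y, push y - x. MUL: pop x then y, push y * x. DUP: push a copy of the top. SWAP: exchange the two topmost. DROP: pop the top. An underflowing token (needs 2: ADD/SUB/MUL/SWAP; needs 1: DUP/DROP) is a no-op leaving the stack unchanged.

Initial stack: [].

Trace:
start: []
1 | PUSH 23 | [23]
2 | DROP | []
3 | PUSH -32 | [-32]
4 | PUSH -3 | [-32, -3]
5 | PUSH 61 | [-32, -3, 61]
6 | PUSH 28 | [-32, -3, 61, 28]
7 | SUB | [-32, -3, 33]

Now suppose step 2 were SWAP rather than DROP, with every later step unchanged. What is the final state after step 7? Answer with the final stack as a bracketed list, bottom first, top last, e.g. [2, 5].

(re-executing from step 2 with the substitution; state before step 2: [23])
2 | SWAP | [23]
3 | PUSH -32 | [23, -32]
4 | PUSH -3 | [23, -32, -3]
5 | PUSH 61 | [23, -32, -3, 61]
6 | PUSH 28 | [23, -32, -3, 61, 28]
7 | SUB | [23, -32, -3, 33]

[23, -32, -3, 33]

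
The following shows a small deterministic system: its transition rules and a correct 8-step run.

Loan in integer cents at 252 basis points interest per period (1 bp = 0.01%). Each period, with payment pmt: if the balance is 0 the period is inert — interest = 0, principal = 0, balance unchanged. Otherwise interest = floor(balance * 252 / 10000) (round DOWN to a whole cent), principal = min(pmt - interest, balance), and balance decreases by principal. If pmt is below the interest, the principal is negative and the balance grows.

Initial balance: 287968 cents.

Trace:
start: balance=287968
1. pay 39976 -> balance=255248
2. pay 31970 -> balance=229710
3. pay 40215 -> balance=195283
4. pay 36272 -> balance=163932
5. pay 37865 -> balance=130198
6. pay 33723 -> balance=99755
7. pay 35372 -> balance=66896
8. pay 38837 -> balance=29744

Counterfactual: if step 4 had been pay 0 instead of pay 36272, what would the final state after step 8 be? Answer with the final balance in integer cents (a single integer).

69814

(re-executing from step 4 with the substitution; state before step 4: balance=195283)
4. pay 0 -> balance=200204
5. pay 37865 -> balance=167384
6. pay 33723 -> balance=137879
7. pay 35372 -> balance=105981
8. pay 38837 -> balance=69814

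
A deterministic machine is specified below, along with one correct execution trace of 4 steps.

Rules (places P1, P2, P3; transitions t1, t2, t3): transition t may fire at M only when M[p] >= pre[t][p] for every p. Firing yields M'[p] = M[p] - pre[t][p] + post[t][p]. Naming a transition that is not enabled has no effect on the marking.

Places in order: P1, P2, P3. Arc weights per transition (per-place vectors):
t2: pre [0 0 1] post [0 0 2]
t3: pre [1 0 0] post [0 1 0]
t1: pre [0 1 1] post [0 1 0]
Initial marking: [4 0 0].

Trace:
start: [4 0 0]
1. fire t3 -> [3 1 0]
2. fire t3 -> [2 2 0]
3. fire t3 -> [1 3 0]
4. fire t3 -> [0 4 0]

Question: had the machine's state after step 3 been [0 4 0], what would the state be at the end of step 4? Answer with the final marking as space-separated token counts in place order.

state after step 3 := [0 4 0]
4. fire t3 -> [0 4 0]

0 4 0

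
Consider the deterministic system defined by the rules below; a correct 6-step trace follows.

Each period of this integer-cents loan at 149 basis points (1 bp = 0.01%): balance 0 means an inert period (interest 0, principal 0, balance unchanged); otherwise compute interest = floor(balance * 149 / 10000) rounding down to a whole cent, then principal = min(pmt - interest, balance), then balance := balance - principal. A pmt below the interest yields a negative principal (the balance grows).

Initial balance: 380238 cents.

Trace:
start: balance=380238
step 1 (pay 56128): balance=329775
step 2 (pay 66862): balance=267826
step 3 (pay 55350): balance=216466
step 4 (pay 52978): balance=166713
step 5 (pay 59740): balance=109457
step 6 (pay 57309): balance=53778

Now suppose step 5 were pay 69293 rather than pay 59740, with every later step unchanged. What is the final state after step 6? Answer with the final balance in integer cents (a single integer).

(re-executing from step 5 with the substitution; state before step 5: balance=166713)
step 5 (pay 69293): balance=99904
step 6 (pay 57309): balance=44083

44083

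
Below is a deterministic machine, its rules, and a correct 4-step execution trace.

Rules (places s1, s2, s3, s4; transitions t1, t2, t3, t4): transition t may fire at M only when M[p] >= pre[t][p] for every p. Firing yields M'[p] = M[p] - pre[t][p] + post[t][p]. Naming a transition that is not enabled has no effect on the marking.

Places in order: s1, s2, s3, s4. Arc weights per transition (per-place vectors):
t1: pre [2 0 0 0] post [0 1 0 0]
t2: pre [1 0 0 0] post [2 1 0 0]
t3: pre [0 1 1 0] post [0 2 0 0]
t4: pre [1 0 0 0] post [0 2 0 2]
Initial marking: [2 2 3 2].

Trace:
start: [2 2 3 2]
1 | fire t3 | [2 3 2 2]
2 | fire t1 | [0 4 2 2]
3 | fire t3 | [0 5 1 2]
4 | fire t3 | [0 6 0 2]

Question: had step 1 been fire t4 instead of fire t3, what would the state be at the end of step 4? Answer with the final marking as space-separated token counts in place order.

1 6 1 4

(re-executing from step 1 with the substitution; state before step 1: [2 2 3 2])
1 | fire t4 | [1 4 3 4]
2 | fire t1 | [1 4 3 4]
3 | fire t3 | [1 5 2 4]
4 | fire t3 | [1 6 1 4]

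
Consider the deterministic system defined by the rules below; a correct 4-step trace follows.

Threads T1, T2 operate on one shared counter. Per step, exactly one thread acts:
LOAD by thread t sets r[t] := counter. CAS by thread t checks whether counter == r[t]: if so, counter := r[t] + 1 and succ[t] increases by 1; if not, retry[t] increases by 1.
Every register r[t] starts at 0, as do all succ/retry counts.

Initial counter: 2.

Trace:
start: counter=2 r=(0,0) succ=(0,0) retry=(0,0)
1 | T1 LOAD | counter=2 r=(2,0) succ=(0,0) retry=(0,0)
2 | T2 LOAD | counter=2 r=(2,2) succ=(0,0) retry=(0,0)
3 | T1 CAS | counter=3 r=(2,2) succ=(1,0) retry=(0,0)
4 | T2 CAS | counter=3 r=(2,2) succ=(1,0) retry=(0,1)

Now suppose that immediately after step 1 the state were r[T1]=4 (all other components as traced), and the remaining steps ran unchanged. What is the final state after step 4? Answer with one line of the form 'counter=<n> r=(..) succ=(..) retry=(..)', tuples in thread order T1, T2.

state after step 1 := counter=2 r=(4,0) succ=(0,0) retry=(0,0)
2 | T2 LOAD | counter=2 r=(4,2) succ=(0,0) retry=(0,0)
3 | T1 CAS | counter=2 r=(4,2) succ=(0,0) retry=(1,0)
4 | T2 CAS | counter=3 r=(4,2) succ=(0,1) retry=(1,0)

counter=3 r=(4,2) succ=(0,1) retry=(1,0)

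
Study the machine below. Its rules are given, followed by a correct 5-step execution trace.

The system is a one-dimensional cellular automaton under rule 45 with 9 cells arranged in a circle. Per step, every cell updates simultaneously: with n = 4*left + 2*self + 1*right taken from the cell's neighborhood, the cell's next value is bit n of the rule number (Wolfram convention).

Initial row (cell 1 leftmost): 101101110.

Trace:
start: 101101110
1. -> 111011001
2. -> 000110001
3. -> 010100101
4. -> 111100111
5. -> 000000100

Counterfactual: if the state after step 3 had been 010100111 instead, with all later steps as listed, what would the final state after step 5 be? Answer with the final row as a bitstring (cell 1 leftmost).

state after step 3 := 010100111
4. -> 111100100
5. -> 100000100

100000100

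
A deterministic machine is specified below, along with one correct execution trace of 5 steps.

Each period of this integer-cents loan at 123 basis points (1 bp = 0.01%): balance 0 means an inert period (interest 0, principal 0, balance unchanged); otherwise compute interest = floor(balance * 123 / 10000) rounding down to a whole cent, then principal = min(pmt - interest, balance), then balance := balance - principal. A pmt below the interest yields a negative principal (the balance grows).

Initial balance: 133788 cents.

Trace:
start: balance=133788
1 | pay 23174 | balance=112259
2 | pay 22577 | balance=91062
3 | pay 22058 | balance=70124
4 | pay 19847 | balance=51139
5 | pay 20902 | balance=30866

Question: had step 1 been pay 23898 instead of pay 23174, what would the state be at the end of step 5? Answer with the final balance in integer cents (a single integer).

(re-executing from step 1 with the substitution; state before step 1: balance=133788)
1 | pay 23898 | balance=111535
2 | pay 22577 | balance=90329
3 | pay 22058 | balance=69382
4 | pay 19847 | balance=50388
5 | pay 20902 | balance=30105

30105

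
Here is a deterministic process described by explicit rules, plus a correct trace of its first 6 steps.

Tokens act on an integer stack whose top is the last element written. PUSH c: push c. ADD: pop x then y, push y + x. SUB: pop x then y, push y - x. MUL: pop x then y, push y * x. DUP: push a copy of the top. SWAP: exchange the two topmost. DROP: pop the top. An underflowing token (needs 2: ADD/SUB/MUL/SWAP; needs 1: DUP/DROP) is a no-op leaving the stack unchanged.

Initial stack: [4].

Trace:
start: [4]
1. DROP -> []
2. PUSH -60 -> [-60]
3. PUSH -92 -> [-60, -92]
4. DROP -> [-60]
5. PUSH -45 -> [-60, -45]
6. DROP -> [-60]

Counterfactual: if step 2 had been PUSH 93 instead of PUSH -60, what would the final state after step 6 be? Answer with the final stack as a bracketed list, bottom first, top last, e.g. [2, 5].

(re-executing from step 2 with the substitution; state before step 2: [])
2. PUSH 93 -> [93]
3. PUSH -92 -> [93, -92]
4. DROP -> [93]
5. PUSH -45 -> [93, -45]
6. DROP -> [93]

[93]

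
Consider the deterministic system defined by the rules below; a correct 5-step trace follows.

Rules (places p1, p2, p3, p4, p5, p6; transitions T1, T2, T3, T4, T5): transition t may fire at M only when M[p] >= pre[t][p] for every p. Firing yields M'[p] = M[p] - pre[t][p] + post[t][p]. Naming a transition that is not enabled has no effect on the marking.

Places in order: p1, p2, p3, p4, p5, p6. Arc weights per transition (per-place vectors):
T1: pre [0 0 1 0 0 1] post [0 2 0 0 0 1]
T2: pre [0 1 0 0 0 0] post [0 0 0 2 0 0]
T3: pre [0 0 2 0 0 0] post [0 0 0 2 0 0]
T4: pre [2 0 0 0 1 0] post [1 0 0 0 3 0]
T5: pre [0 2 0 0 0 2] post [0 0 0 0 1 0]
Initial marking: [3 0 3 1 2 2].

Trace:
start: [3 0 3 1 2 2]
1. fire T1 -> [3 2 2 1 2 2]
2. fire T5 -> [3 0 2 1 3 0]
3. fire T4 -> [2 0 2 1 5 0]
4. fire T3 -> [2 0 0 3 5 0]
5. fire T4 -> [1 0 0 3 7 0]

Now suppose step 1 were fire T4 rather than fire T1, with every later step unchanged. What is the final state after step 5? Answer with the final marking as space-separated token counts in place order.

(re-executing from step 1 with the substitution; state before step 1: [3 0 3 1 2 2])
1. fire T4 -> [2 0 3 1 4 2]
2. fire T5 -> [2 0 3 1 4 2]
3. fire T4 -> [1 0 3 1 6 2]
4. fire T3 -> [1 0 1 3 6 2]
5. fire T4 -> [1 0 1 3 6 2]

1 0 1 3 6 2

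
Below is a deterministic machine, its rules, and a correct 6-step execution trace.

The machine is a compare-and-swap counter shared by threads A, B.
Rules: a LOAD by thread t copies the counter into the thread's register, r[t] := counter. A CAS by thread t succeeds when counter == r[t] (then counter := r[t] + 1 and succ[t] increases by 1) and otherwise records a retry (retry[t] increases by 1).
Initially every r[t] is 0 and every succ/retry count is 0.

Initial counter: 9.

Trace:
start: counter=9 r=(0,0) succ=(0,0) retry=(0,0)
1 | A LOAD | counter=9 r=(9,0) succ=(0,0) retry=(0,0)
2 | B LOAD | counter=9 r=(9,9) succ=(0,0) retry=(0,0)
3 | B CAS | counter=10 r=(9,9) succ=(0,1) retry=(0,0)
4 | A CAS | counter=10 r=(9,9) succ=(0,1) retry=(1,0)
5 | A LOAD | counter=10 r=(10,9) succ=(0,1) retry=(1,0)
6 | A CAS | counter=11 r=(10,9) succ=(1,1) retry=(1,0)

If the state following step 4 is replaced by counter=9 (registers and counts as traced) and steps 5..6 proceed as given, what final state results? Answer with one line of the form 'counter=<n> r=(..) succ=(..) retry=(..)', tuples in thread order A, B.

counter=10 r=(9,9) succ=(1,1) retry=(1,0)

state after step 4 := counter=9 r=(9,9) succ=(0,1) retry=(1,0)
5 | A LOAD | counter=9 r=(9,9) succ=(0,1) retry=(1,0)
6 | A CAS | counter=10 r=(9,9) succ=(1,1) retry=(1,0)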